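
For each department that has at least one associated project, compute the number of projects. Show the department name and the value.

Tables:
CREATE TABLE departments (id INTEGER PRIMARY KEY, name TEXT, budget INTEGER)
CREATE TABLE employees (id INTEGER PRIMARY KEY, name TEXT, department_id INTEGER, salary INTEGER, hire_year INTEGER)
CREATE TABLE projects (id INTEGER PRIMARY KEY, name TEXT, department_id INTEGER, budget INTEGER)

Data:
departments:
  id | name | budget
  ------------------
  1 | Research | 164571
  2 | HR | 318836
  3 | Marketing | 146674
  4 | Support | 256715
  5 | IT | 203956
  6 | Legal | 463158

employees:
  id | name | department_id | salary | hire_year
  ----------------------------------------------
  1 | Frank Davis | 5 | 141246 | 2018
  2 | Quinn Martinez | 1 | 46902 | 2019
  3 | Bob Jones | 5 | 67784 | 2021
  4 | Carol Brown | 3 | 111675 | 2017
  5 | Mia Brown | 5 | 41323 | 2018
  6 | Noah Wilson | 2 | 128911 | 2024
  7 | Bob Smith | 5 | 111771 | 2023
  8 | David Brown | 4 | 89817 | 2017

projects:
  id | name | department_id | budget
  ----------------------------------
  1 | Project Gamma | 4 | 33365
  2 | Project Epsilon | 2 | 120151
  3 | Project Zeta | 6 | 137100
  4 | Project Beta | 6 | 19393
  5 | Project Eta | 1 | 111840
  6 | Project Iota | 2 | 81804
SELECT p.name, COUNT(*) AS n FROM projects c JOIN departments p ON c.department_id = p.id GROUP BY p.id, p.name

Execution result:
name | n
Research | 1
HR | 2
Support | 1
Legal | 2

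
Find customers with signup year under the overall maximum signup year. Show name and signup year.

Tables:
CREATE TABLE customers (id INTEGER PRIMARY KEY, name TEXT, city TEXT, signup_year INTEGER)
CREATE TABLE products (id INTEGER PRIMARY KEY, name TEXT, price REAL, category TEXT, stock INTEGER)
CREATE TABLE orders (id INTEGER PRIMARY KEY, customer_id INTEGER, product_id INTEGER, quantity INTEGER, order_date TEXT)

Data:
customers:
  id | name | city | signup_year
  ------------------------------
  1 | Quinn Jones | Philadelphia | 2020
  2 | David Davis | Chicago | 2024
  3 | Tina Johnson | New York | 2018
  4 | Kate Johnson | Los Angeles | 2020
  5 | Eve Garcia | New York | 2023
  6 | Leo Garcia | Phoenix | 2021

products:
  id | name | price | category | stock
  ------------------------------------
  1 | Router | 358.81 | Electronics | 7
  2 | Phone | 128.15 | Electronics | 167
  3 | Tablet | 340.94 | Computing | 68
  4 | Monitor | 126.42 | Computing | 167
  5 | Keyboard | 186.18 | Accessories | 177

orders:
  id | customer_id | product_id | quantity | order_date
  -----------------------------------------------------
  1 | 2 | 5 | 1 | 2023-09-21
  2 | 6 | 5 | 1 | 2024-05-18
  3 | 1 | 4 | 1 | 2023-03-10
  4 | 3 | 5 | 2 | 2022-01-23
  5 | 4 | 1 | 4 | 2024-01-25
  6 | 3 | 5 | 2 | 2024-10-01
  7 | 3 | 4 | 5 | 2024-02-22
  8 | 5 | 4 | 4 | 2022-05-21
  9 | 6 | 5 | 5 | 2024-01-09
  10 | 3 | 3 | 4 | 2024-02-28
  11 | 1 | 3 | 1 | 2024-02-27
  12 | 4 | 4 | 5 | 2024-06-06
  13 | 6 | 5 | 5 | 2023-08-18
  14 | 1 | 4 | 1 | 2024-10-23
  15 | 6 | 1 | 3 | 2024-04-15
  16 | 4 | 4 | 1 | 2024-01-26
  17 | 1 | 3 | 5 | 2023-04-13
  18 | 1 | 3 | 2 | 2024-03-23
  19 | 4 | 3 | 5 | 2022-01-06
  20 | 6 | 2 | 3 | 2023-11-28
SELECT name, signup_year FROM customers WHERE signup_year < (SELECT MAX(signup_year) FROM customers)

Execution result:
name | signup_year
Quinn Jones | 2020
Tina Johnson | 2018
Kate Johnson | 2020
Eve Garcia | 2023
Leo Garcia | 2021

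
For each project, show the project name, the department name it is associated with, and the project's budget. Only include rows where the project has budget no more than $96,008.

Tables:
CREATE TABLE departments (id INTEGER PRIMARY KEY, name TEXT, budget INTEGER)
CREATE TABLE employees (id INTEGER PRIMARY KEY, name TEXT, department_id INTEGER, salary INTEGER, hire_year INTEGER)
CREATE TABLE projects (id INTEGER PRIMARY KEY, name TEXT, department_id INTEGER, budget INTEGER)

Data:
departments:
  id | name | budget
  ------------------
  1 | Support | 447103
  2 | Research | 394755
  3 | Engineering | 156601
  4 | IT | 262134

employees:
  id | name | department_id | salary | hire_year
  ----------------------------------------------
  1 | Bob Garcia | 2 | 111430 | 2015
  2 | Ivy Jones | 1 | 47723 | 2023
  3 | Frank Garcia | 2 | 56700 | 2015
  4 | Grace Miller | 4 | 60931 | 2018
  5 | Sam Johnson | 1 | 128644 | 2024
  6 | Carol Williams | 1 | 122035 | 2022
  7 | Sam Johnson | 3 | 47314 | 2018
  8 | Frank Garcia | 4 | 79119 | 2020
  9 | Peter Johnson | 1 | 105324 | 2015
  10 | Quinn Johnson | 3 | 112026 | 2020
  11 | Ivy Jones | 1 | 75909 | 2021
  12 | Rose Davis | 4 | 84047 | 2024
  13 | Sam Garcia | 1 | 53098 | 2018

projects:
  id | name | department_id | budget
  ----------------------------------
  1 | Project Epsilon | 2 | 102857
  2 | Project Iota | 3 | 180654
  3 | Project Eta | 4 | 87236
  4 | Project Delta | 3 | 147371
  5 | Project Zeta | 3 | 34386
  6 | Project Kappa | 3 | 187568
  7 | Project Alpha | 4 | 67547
SELECT c.name, p.name AS department, c.budget FROM projects c JOIN departments p ON c.department_id = p.id WHERE c.budget <= 96008

Execution result:
name | department | budget
Project Eta | IT | 87236
Project Zeta | Engineering | 34386
Project Alpha | IT | 67547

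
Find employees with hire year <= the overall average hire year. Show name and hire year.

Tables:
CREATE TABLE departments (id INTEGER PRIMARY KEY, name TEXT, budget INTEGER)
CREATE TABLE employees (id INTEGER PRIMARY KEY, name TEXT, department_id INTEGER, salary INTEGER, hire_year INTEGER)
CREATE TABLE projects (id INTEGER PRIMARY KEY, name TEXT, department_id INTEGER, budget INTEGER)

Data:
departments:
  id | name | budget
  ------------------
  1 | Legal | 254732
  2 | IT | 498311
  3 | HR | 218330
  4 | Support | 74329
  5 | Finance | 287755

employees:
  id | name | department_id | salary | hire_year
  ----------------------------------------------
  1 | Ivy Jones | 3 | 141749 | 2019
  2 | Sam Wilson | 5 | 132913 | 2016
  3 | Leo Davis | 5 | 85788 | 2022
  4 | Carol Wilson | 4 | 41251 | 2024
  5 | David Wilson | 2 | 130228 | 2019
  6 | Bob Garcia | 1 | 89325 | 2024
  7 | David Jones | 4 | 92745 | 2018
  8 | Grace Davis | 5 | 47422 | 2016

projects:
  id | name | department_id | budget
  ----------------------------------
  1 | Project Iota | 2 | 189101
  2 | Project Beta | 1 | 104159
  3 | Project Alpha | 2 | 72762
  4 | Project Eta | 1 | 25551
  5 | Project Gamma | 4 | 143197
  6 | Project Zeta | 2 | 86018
SELECT name, hire_year FROM employees WHERE hire_year <= (SELECT AVG(hire_year) FROM employees)

Execution result:
name | hire_year
Ivy Jones | 2019
Sam Wilson | 2016
David Wilson | 2019
David Jones | 2018
Grace Davis | 2016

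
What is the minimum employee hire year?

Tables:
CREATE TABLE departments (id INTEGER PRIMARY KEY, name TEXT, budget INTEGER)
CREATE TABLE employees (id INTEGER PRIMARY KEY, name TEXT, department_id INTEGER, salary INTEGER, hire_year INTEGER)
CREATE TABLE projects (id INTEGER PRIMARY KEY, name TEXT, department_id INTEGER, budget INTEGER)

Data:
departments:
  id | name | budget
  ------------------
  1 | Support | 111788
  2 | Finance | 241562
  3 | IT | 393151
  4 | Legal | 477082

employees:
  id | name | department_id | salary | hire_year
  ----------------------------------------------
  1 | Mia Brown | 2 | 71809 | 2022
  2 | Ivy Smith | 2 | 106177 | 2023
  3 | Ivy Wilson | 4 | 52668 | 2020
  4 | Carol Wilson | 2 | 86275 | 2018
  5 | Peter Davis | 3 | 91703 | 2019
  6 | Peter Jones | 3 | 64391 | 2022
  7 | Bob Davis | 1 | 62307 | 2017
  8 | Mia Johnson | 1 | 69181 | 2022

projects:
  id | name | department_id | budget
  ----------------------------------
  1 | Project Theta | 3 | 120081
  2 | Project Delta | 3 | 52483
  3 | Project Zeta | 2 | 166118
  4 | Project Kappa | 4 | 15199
SELECT MIN(hire_year) FROM employees

Execution result:
2017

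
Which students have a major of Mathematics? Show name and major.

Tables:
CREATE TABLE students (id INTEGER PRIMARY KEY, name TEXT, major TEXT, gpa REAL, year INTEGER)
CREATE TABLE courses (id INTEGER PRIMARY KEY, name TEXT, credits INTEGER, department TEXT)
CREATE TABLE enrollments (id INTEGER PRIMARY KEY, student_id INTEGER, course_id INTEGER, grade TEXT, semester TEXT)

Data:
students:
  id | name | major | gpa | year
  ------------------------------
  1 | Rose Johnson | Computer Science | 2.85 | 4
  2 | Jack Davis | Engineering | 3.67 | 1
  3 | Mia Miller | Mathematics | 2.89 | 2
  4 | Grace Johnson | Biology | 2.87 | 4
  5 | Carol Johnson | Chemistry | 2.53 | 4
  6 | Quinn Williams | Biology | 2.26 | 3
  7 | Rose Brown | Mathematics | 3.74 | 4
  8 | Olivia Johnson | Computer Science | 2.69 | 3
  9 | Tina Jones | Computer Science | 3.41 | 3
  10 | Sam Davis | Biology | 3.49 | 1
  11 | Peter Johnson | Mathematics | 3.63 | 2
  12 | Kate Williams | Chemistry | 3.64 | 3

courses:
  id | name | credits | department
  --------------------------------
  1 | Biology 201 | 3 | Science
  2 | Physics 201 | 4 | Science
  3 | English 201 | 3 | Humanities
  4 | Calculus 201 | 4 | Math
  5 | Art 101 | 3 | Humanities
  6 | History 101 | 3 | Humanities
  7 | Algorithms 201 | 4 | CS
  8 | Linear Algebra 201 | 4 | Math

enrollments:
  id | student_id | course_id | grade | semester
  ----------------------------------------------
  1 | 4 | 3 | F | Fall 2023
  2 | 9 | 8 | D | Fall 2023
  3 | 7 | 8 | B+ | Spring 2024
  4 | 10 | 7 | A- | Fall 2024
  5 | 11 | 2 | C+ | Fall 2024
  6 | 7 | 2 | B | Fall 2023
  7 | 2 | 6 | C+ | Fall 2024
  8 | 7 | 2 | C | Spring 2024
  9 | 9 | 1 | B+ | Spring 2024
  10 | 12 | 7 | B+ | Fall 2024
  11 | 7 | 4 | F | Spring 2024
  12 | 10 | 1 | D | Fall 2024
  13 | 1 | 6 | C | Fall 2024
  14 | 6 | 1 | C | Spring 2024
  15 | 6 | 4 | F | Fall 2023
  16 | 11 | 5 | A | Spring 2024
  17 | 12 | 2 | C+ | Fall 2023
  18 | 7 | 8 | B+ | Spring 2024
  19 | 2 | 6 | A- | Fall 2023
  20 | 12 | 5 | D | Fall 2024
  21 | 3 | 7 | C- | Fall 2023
SELECT name, major FROM students WHERE major = 'Mathematics'

Execution result:
name | major
Mia Miller | Mathematics
Rose Brown | Mathematics
Peter Johnson | Mathematics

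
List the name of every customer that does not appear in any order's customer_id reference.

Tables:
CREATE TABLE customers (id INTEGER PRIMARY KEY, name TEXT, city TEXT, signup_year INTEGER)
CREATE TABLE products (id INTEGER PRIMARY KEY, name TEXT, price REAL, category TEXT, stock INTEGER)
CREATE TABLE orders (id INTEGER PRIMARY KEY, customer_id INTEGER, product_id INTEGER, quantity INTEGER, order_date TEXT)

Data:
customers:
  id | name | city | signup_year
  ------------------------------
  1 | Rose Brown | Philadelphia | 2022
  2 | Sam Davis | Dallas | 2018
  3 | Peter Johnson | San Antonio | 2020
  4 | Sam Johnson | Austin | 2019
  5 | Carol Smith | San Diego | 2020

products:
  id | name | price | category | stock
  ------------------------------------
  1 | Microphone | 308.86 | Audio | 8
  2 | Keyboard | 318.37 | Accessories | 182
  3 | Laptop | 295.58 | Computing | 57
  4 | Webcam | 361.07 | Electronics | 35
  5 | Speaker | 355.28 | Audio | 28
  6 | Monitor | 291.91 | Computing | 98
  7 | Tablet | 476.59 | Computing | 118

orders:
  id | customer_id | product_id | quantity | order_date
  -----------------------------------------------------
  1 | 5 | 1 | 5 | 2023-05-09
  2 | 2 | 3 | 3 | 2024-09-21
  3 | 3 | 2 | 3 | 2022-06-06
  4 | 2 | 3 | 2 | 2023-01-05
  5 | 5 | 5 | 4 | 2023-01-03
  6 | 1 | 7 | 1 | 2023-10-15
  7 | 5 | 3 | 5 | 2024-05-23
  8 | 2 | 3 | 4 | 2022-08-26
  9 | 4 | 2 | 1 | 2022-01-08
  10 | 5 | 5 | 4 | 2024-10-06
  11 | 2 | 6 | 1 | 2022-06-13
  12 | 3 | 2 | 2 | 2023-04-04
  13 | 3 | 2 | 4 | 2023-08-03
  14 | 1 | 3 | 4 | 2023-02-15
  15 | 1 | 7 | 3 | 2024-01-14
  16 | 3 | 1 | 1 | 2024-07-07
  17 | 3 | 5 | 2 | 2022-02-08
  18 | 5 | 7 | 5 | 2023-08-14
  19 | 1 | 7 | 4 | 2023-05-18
SELECT p.name FROM customers p LEFT JOIN orders c ON c.customer_id = p.id WHERE c.id IS NULL

Execution result:
(no rows)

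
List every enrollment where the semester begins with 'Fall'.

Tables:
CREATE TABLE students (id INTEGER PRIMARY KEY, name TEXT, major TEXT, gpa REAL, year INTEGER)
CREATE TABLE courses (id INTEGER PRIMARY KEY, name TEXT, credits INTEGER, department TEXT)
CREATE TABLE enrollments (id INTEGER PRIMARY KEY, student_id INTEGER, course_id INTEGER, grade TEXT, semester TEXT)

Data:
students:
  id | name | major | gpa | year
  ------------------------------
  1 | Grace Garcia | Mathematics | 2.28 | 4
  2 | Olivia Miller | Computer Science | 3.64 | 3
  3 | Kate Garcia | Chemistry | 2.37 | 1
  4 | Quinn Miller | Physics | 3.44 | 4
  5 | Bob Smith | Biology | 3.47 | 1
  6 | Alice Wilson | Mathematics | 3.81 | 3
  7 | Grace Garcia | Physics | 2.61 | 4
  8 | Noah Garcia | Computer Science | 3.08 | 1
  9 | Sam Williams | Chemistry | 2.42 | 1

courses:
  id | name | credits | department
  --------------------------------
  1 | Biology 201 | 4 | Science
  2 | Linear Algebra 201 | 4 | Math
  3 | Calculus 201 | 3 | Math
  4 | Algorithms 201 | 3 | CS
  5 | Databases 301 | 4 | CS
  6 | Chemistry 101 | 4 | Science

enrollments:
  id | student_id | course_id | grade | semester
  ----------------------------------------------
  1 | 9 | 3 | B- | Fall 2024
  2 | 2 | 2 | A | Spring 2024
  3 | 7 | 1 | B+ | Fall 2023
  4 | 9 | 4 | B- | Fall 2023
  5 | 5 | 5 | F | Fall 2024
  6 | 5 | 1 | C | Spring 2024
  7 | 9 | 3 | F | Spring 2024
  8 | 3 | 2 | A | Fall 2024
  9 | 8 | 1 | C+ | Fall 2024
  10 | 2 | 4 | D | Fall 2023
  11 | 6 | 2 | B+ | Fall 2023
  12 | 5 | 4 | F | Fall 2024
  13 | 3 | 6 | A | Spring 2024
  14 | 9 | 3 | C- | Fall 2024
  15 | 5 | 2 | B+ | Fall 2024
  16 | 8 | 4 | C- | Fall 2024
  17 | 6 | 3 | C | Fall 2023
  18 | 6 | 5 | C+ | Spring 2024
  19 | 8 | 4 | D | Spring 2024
SELECT id, semester FROM enrollments WHERE semester LIKE 'Fall%'

Execution result:
id | semester
1 | Fall 2024
3 | Fall 2023
4 | Fall 2023
5 | Fall 2024
8 | Fall 2024
9 | Fall 2024
10 | Fall 2023
11 | Fall 2023
12 | Fall 2024
14 | Fall 2024
15 | Fall 2024
16 | Fall 2024
17 | Fall 2023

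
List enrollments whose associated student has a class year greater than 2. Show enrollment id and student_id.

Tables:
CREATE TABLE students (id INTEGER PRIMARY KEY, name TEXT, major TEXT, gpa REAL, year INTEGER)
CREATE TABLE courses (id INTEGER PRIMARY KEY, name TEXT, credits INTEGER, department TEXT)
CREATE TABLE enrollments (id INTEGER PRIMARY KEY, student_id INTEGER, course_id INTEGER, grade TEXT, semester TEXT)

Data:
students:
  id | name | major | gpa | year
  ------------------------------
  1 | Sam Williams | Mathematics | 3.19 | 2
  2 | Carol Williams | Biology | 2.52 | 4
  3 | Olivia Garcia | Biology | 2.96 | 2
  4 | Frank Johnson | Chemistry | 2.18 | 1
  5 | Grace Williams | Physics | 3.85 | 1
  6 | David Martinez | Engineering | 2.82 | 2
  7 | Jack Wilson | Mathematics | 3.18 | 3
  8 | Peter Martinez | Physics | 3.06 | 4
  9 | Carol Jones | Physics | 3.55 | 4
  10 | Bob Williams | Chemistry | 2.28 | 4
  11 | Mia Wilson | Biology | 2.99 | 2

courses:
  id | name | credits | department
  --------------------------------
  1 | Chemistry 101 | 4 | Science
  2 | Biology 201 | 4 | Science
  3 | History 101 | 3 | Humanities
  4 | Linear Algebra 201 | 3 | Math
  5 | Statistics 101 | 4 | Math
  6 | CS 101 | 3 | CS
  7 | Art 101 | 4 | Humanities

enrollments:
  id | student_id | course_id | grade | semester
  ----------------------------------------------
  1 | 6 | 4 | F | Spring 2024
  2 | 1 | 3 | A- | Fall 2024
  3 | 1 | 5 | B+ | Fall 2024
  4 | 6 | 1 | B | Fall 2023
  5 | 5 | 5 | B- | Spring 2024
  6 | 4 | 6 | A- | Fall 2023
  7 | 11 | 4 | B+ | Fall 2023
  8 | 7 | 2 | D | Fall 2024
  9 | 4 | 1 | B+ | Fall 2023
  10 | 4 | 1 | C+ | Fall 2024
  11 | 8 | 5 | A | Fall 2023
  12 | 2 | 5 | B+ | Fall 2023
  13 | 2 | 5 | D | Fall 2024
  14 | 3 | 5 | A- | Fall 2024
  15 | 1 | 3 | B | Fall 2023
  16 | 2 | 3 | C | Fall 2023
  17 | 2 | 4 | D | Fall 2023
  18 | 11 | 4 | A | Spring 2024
SELECT id, student_id FROM enrollments WHERE student_id IN (SELECT id FROM students WHERE year > 2)

Execution result:
id | student_id
8 | 7
11 | 8
12 | 2
13 | 2
16 | 2
17 | 2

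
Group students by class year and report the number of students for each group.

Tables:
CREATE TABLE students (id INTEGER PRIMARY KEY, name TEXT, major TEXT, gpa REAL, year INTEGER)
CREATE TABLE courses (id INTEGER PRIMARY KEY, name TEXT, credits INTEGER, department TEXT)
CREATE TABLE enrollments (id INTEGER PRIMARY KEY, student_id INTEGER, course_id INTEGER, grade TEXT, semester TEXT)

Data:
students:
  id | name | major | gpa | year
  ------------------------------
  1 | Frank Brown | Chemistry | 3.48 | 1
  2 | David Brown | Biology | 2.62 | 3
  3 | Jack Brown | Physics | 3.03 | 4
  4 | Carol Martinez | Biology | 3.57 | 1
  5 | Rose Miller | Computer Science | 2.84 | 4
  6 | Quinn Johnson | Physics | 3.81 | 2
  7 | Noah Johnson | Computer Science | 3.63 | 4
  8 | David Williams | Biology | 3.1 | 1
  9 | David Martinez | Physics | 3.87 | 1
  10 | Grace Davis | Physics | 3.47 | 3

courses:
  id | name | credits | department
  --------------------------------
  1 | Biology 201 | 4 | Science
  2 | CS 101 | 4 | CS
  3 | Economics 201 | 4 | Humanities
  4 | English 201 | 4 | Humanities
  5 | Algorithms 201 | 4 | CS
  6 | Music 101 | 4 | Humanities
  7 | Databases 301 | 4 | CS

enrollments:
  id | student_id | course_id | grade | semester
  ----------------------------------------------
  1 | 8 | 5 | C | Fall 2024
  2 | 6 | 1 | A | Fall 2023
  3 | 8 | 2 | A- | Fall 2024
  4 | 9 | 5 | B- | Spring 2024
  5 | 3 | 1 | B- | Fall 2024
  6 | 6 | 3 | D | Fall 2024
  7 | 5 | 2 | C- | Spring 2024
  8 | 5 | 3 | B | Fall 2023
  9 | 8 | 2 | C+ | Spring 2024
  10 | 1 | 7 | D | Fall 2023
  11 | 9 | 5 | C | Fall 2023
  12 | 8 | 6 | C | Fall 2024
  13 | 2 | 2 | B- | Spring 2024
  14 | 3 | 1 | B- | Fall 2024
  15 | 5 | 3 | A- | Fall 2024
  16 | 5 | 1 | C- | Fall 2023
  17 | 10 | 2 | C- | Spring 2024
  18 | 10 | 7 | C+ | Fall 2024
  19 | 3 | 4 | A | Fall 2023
SELECT year, COUNT(*) AS n FROM students GROUP BY year

Execution result:
year | n
1 | 4
2 | 1
3 | 2
4 | 3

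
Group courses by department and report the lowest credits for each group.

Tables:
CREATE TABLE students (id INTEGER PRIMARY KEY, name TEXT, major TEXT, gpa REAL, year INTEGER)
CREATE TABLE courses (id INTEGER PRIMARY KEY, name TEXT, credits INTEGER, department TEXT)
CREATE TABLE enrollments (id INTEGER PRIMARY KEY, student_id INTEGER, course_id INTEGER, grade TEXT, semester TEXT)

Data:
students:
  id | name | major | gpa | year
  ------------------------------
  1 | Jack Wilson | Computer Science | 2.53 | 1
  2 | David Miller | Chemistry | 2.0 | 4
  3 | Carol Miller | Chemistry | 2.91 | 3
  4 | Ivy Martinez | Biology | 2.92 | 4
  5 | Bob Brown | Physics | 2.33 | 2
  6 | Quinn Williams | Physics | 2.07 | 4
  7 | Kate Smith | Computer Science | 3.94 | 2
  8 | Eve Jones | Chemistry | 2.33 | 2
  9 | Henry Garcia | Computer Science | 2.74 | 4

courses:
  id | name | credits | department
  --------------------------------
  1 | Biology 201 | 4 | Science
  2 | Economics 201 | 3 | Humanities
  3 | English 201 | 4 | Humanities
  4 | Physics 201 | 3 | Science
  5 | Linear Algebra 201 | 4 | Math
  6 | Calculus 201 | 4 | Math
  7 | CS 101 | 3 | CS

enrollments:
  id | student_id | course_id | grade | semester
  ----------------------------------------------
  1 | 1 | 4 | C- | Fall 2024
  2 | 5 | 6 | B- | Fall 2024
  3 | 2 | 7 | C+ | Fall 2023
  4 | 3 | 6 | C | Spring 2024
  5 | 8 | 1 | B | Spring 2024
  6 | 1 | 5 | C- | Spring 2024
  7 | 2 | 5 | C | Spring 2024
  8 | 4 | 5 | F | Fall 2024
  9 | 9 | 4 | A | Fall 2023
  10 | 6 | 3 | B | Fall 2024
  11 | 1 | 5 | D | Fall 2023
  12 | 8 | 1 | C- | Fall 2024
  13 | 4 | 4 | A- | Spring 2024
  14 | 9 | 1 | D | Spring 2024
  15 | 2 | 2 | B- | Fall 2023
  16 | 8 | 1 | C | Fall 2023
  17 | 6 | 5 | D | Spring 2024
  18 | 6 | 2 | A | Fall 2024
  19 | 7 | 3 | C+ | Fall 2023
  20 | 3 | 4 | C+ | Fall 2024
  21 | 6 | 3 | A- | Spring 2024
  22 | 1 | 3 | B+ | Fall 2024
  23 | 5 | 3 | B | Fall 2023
SELECT department, MIN(credits) AS min_credits FROM courses GROUP BY department

Execution result:
department | min_credits
CS | 3
Humanities | 3
Math | 4
Science | 3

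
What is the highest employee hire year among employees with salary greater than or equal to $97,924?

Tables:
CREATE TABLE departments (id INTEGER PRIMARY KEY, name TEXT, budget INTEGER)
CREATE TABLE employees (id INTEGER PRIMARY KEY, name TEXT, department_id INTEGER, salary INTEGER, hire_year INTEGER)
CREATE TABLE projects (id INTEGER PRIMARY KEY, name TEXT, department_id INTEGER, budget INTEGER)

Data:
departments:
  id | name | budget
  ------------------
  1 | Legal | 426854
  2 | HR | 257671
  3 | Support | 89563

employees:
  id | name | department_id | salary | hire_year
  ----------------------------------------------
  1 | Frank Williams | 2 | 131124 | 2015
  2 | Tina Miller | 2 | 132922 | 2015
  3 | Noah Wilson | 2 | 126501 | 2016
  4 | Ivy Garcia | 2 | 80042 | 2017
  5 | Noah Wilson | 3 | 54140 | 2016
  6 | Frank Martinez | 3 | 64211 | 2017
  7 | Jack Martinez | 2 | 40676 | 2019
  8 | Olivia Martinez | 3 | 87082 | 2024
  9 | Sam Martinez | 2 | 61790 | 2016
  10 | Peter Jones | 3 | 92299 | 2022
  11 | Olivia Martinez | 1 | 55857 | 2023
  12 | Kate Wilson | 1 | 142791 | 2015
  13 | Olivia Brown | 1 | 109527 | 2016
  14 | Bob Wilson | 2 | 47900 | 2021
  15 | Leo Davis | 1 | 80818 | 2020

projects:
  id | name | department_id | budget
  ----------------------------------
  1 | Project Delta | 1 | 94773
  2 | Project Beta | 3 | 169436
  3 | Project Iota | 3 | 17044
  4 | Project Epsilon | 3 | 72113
SELECT MAX(hire_year) FROM employees WHERE salary >= 97924

Execution result:
2016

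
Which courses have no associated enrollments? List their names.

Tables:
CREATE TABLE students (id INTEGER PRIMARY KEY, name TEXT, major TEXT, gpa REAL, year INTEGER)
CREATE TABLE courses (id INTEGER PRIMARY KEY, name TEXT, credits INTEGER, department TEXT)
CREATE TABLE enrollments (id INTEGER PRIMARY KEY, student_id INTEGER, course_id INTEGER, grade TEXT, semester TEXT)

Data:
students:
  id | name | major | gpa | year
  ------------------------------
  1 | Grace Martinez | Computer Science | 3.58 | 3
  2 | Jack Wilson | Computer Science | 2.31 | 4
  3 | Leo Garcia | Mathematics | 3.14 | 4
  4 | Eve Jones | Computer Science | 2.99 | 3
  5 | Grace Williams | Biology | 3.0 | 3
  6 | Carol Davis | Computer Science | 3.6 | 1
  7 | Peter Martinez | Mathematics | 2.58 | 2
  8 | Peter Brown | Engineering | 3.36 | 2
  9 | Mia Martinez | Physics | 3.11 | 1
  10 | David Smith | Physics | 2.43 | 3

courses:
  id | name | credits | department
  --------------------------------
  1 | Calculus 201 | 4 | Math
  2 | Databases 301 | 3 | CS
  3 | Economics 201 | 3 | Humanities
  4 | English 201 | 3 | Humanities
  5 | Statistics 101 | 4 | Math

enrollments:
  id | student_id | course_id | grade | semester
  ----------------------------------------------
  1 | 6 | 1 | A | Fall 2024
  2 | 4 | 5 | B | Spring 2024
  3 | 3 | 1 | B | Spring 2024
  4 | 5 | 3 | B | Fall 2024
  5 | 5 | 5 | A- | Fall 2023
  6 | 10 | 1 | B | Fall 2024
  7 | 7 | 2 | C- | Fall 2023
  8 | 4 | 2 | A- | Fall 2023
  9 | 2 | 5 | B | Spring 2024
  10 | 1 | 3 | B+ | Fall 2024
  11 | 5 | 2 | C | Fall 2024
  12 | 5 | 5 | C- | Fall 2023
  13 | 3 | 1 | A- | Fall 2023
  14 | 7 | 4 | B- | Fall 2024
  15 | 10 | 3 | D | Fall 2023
SELECT p.name FROM courses p LEFT JOIN enrollments c ON c.course_id = p.id WHERE c.id IS NULL

Execution result:
(no rows)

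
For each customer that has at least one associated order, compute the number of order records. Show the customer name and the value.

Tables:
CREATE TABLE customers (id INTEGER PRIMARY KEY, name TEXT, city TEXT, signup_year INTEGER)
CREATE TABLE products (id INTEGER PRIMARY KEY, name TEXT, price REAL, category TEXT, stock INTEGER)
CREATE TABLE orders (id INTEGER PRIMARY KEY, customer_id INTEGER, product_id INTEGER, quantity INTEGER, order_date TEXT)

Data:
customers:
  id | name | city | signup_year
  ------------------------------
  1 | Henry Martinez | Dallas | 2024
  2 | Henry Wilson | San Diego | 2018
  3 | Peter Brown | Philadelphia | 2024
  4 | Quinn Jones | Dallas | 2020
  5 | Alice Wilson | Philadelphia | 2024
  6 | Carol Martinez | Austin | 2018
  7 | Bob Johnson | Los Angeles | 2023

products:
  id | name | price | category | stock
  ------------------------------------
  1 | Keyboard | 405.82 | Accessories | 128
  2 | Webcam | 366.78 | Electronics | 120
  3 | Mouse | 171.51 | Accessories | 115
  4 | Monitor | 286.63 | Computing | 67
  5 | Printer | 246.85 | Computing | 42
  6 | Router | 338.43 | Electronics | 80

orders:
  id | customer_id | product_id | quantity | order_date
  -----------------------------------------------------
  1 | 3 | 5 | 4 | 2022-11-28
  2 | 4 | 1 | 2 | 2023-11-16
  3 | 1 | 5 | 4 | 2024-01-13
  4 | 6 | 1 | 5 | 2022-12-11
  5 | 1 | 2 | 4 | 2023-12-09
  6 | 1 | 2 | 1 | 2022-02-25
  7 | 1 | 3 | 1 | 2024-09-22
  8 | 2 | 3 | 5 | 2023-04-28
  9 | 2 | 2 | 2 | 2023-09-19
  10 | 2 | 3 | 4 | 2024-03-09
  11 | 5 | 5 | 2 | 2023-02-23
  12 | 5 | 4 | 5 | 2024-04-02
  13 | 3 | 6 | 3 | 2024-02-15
SELECT p.name, COUNT(*) AS n FROM orders c JOIN customers p ON c.customer_id = p.id GROUP BY p.id, p.name

Execution result:
name | n
Henry Martinez | 4
Henry Wilson | 3
Peter Brown | 2
Quinn Jones | 1
Alice Wilson | 2
Carol Martinez | 1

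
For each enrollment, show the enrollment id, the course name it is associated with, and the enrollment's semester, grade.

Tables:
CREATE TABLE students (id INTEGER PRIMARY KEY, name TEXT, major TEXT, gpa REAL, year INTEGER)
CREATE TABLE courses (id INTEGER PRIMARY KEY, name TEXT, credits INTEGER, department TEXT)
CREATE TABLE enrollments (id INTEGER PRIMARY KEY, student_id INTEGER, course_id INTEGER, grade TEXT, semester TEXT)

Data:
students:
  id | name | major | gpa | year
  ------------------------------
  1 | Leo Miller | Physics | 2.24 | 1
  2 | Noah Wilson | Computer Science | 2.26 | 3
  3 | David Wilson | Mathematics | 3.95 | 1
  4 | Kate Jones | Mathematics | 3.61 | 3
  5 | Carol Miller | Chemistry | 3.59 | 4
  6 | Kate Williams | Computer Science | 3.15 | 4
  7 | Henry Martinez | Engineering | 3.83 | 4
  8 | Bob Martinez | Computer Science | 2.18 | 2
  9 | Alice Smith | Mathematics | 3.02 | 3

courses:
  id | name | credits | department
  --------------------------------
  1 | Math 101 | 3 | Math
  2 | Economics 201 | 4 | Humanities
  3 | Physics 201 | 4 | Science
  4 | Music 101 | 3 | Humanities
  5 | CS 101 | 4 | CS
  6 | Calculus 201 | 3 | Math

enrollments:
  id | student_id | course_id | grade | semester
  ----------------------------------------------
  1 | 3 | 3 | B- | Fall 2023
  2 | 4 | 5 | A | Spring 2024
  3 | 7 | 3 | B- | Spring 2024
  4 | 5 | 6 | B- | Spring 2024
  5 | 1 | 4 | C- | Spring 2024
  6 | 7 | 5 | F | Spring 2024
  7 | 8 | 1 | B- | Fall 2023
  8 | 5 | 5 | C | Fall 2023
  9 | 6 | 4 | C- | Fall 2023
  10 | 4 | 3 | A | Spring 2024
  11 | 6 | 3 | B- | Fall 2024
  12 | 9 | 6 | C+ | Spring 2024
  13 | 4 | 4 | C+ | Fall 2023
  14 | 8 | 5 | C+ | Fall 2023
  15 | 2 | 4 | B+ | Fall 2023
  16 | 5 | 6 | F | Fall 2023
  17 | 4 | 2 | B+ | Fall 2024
SELECT c.id, p.name AS course, c.semester, c.grade FROM enrollments c JOIN courses p ON c.course_id = p.id

Execution result:
id | course | semester | grade
1 | Physics 201 | Fall 2023 | B-
2 | CS 101 | Spring 2024 | A
3 | Physics 201 | Spring 2024 | B-
4 | Calculus 201 | Spring 2024 | B-
5 | Music 101 | Spring 2024 | C-
6 | CS 101 | Spring 2024 | F
7 | Math 101 | Fall 2023 | B-
8 | CS 101 | Fall 2023 | C
9 | Music 101 | Fall 2023 | C-
10 | Physics 201 | Spring 2024 | A
11 | Physics 201 | Fall 2024 | B-
12 | Calculus 201 | Spring 2024 | C+
13 | Music 101 | Fall 2023 | C+
14 | CS 101 | Fall 2023 | C+
15 | Music 101 | Fall 2023 | B+
16 | Calculus 201 | Fall 2023 | F
17 | Economics 201 | Fall 2024 | B+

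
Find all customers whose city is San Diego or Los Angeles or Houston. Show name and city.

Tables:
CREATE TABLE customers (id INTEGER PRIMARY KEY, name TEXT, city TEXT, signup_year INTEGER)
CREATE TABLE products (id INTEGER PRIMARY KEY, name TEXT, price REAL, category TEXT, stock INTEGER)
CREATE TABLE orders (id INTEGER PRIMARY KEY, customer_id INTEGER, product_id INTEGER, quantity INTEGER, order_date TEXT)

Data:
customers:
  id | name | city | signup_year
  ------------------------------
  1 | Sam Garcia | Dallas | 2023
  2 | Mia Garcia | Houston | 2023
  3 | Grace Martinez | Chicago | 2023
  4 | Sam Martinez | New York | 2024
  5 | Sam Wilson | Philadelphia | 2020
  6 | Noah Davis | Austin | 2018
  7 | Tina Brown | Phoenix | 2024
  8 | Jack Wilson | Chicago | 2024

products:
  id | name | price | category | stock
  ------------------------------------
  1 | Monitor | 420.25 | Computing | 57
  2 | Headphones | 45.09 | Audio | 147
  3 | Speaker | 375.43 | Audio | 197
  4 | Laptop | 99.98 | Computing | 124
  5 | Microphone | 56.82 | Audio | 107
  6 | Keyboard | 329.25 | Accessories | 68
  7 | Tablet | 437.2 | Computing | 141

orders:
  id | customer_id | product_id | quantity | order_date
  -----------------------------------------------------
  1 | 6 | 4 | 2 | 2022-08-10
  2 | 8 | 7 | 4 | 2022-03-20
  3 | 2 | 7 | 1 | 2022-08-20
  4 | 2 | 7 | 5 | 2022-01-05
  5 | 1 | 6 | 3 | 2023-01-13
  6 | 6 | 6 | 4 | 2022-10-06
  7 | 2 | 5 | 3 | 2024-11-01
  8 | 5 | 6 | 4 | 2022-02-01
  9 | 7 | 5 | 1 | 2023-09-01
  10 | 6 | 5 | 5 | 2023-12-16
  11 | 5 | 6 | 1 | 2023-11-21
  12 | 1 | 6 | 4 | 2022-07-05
SELECT name, city FROM customers WHERE city IN ('San Diego', 'Los Angeles', 'Houston')

Execution result:
name | city
Mia Garcia | Houston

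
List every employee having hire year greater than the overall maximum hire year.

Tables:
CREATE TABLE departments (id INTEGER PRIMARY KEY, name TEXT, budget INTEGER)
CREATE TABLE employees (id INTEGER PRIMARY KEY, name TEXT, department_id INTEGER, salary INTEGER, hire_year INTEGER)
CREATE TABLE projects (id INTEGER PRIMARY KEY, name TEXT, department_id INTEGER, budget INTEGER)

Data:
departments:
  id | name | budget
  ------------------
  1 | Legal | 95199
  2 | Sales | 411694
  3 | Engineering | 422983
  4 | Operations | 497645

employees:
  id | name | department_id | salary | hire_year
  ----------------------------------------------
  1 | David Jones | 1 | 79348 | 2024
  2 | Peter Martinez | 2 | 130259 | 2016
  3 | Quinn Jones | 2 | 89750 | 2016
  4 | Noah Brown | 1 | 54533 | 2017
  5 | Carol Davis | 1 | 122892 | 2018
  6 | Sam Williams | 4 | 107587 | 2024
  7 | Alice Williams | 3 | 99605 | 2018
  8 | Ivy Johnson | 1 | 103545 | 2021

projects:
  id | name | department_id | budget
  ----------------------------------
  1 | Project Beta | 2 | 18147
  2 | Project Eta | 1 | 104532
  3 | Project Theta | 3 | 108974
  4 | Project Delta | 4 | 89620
SELECT name, hire_year FROM employees WHERE hire_year > (SELECT MAX(hire_year) FROM employees)

Execution result:
(no rows)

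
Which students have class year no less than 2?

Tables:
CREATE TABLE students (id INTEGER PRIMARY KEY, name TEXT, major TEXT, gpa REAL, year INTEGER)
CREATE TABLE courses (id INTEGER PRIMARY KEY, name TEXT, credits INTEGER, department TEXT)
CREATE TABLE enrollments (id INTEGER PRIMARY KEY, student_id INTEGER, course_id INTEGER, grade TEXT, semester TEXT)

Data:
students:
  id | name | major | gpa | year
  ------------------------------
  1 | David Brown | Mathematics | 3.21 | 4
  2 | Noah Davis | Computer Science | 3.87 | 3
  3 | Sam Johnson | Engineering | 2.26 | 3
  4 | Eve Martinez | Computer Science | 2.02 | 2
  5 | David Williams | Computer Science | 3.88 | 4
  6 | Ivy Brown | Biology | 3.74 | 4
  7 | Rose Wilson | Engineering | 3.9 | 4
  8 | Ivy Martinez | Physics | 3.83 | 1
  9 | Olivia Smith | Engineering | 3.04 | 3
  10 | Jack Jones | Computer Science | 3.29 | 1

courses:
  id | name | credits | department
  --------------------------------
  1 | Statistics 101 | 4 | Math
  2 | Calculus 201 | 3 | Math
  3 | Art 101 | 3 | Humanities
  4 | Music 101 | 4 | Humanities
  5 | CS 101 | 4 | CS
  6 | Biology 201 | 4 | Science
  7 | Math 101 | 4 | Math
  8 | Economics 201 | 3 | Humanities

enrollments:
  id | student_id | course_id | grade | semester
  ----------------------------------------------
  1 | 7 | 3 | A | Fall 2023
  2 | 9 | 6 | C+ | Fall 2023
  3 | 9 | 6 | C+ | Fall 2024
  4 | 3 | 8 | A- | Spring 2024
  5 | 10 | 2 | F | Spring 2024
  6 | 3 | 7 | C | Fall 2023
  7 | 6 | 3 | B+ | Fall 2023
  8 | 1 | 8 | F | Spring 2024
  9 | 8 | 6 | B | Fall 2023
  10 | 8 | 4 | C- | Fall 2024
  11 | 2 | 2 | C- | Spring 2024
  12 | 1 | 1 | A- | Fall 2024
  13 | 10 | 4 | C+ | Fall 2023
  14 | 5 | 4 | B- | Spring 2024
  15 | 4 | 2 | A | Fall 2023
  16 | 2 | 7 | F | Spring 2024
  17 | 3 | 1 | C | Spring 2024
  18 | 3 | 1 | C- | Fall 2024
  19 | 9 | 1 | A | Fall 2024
SELECT name, year FROM students WHERE year >= 2

Execution result:
name | year
David Brown | 4
Noah Davis | 3
Sam Johnson | 3
Eve Martinez | 2
David Williams | 4
Ivy Brown | 4
Rose Wilson | 4
Olivia Smith | 3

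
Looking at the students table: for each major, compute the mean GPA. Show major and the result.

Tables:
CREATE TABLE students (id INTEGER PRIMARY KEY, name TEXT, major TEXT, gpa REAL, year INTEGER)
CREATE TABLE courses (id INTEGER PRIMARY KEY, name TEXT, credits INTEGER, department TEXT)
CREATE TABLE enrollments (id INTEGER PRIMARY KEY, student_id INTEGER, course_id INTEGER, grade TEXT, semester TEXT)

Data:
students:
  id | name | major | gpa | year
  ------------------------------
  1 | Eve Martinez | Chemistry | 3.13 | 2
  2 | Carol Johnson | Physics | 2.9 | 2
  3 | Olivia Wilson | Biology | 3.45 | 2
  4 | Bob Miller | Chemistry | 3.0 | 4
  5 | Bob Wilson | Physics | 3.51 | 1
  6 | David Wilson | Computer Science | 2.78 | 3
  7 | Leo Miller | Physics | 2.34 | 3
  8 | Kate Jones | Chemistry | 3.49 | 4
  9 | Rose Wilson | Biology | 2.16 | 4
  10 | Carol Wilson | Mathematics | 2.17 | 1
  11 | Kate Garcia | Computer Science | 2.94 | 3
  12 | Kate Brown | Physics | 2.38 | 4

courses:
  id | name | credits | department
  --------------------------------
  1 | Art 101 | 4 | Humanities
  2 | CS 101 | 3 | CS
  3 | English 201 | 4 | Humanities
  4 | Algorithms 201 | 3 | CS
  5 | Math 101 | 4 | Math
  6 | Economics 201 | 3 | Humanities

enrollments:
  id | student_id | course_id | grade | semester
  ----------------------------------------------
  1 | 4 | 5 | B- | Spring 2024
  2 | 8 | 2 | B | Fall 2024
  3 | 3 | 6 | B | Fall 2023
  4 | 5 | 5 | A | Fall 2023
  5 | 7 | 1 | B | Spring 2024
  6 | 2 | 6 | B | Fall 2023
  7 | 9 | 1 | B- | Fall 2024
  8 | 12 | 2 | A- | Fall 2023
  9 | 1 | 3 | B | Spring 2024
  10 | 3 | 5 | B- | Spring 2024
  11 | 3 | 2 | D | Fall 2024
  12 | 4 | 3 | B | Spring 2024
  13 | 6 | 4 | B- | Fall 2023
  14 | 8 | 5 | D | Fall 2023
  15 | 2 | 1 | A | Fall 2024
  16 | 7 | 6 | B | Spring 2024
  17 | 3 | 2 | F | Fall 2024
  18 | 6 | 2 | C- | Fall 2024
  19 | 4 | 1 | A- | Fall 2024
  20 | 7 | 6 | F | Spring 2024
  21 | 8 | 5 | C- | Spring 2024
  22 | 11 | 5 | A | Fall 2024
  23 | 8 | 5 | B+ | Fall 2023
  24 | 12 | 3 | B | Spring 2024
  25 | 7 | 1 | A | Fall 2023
SELECT major, AVG(gpa) AS avg_gpa FROM students GROUP BY major

Execution result:
major | avg_gpa
Biology | 2.81
Chemistry | 3.21
Computer Science | 2.86
Mathematics | 2.17
Physics | 2.78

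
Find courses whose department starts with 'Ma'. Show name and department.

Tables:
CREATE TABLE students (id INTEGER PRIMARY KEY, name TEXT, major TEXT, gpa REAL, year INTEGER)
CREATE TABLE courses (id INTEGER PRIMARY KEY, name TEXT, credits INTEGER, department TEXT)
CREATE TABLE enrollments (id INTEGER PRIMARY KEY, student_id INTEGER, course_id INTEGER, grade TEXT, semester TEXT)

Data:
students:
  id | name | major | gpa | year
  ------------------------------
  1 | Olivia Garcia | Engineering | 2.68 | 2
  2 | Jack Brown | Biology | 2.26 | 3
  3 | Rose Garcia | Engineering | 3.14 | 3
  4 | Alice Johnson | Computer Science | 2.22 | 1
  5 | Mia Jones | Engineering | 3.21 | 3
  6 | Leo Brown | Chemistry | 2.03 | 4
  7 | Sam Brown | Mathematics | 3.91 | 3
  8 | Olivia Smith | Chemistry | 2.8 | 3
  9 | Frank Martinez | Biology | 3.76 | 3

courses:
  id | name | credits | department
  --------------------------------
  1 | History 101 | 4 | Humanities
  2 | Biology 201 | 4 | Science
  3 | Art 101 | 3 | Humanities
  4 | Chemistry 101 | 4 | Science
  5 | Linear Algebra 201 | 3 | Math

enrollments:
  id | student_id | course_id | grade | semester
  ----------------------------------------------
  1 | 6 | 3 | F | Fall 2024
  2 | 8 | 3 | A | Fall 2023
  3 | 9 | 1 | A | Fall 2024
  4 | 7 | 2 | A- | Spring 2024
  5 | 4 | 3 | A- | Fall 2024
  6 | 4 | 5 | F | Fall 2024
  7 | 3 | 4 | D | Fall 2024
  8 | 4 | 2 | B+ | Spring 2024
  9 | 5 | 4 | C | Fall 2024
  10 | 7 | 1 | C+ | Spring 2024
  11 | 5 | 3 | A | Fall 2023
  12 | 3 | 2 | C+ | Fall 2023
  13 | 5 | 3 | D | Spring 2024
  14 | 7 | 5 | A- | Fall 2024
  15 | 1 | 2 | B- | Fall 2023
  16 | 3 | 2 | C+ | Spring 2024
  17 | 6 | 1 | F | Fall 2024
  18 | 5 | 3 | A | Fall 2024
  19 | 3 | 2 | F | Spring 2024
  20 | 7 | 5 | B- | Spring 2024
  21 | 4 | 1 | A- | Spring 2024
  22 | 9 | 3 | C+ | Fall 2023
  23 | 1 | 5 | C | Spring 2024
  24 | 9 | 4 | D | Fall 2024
SELECT name, department FROM courses WHERE department LIKE 'Ma%'

Execution result:
name | department
Linear Algebra 201 | Math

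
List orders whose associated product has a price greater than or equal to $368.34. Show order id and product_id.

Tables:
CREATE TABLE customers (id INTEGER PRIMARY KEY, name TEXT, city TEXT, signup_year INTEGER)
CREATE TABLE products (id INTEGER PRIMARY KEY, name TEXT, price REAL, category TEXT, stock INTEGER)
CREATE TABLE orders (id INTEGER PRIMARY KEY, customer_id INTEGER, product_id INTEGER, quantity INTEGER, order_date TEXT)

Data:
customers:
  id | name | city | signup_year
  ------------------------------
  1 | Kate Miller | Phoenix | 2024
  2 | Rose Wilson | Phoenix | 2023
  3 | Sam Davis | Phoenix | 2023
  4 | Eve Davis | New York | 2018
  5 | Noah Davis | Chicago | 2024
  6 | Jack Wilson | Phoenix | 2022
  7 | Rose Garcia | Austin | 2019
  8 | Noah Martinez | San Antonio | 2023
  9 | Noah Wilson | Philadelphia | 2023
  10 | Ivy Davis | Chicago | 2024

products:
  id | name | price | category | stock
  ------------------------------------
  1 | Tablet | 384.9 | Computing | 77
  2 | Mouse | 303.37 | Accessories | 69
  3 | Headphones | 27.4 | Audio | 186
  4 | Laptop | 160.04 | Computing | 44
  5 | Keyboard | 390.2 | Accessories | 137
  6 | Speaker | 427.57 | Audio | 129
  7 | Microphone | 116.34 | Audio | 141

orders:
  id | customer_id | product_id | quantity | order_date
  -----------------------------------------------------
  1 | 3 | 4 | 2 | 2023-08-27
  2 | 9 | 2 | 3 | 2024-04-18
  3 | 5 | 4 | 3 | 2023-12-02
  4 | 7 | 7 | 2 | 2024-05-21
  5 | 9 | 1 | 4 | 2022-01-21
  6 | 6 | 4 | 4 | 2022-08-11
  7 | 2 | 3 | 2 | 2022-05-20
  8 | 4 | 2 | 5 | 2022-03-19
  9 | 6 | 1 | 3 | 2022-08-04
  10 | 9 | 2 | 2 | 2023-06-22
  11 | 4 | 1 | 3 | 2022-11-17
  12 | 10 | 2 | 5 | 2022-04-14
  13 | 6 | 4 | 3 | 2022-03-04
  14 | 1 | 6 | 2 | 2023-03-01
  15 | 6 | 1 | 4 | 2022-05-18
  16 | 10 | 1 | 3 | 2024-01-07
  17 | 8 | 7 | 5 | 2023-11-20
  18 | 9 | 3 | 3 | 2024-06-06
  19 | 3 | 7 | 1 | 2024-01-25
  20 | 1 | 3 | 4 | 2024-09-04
SELECT id, product_id FROM orders WHERE product_id IN (SELECT id FROM products WHERE price >= 368.34)

Execution result:
id | product_id
5 | 1
9 | 1
11 | 1
14 | 6
15 | 1
16 | 1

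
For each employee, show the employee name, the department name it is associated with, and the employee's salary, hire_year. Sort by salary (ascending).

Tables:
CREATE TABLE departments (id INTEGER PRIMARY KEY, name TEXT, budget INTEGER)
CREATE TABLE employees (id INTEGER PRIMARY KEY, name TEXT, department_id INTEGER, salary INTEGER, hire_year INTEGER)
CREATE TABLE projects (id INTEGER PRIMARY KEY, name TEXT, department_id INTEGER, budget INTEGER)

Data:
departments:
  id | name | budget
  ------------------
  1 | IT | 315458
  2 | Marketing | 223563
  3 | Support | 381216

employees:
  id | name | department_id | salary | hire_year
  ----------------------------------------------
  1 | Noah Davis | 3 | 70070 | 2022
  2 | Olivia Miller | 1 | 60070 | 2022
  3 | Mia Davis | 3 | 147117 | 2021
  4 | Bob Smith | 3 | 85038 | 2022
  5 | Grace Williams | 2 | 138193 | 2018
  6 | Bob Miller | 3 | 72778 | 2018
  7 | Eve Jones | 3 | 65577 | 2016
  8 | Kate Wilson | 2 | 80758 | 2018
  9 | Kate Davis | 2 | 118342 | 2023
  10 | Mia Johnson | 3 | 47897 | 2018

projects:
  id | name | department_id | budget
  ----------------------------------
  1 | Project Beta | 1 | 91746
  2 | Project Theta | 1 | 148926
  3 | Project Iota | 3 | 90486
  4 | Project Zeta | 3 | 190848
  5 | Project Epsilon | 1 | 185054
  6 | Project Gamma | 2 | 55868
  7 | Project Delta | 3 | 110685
SELECT c.name, p.name AS department, c.salary, c.hire_year FROM employees c JOIN departments p ON c.department_id = p.id ORDER BY c.salary ASC

Execution result:
name | department | salary | hire_year
Mia Johnson | Support | 47897 | 2018
Olivia Miller | IT | 60070 | 2022
Eve Jones | Support | 65577 | 2016
Noah Davis | Support | 70070 | 2022
Bob Miller | Support | 72778 | 2018
Kate Wilson | Marketing | 80758 | 2018
Bob Smith | Support | 85038 | 2022
Kate Davis | Marketing | 118342 | 2023
Grace Williams | Marketing | 138193 | 2018
Mia Davis | Support | 147117 | 2021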